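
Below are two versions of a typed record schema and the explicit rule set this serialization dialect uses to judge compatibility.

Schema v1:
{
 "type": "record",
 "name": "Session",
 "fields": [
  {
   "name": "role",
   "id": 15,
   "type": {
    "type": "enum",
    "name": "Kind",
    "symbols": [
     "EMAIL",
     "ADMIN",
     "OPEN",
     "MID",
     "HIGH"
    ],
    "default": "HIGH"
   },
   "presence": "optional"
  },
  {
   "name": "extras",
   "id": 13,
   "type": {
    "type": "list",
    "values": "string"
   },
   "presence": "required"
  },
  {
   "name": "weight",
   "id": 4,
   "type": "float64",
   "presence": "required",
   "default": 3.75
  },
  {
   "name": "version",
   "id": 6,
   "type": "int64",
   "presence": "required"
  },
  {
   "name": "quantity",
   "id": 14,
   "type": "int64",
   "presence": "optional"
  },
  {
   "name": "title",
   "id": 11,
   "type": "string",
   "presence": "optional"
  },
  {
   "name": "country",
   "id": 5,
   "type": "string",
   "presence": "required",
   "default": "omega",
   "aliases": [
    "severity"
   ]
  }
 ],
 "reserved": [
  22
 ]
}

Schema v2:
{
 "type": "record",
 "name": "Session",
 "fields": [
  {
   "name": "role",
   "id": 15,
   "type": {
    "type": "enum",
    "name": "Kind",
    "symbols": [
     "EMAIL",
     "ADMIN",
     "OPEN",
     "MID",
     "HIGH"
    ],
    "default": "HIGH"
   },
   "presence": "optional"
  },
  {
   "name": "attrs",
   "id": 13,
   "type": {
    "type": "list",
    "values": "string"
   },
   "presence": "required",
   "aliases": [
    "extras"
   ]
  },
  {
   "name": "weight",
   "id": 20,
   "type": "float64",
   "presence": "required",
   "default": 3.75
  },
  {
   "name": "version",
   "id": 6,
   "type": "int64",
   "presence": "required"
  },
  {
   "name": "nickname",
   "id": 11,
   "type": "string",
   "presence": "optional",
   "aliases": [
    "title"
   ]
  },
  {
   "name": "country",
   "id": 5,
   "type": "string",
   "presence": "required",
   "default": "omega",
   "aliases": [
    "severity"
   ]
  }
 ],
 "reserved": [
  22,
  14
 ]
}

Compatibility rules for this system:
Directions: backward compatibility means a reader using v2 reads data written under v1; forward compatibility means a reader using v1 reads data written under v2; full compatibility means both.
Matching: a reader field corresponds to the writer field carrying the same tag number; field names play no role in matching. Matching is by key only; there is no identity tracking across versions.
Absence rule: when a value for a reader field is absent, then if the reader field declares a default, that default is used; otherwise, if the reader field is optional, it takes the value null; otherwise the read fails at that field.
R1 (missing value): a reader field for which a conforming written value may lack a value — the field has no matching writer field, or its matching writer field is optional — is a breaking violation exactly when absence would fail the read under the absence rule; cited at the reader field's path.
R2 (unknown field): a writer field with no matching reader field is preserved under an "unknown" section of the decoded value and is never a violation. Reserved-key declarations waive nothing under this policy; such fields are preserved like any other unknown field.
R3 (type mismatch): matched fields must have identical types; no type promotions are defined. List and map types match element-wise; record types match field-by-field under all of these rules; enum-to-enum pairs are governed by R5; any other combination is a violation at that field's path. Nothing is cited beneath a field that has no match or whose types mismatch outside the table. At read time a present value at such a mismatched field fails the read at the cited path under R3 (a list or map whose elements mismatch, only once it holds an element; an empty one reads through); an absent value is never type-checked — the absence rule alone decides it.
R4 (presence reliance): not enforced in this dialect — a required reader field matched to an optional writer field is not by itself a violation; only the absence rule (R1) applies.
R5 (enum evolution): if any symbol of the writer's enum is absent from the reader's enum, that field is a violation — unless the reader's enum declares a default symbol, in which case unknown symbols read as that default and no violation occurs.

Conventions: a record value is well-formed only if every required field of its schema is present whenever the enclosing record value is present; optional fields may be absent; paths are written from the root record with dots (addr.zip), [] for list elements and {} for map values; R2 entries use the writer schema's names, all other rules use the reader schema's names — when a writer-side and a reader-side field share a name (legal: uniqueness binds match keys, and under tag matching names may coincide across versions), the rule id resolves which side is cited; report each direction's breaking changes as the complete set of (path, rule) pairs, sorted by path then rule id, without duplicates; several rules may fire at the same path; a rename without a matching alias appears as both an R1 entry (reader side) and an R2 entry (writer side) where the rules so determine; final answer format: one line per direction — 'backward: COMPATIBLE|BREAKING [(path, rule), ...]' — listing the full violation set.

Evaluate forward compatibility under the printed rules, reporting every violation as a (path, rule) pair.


forward: COMPATIBLE []

arrows below run writer -> reader for Session
forward analysis of Session with v1 as reader and v2 as writer:
  role: Kind -> Kind, writer optional; from role
  extras: list<string> -> list<string>, writer required; from attrs
  weight has no writer counterpart
  version: int64 -> int64, writer required; from version
  quantity has no writer counterpart
  title: string -> string, writer optional; from nickname
  country: string -> string, writer required; from country
  weight (writer side), unknown to reader
  => forward: COMPATIBLE
the other Session changes do not affect what is asked:
  renamed field extras to attrs in record Session (alias extras declared on the renamed field) -> no rule fires on it in Session's dialect; the asked verdict holds
  removed field quantity from record Session (its key 14 joins the reserved list) -> no rule fires on it in Session's dialect; the asked verdict holds
  renamed field title to nickname in record Session (alias title declared on the renamed field) -> no rule fires on it in Session's dialect; the asked verdict holds
  field weight in record Session: tag 4 changed to 20 -> no rule fires on it in Session's dialect; the asked verdict holds


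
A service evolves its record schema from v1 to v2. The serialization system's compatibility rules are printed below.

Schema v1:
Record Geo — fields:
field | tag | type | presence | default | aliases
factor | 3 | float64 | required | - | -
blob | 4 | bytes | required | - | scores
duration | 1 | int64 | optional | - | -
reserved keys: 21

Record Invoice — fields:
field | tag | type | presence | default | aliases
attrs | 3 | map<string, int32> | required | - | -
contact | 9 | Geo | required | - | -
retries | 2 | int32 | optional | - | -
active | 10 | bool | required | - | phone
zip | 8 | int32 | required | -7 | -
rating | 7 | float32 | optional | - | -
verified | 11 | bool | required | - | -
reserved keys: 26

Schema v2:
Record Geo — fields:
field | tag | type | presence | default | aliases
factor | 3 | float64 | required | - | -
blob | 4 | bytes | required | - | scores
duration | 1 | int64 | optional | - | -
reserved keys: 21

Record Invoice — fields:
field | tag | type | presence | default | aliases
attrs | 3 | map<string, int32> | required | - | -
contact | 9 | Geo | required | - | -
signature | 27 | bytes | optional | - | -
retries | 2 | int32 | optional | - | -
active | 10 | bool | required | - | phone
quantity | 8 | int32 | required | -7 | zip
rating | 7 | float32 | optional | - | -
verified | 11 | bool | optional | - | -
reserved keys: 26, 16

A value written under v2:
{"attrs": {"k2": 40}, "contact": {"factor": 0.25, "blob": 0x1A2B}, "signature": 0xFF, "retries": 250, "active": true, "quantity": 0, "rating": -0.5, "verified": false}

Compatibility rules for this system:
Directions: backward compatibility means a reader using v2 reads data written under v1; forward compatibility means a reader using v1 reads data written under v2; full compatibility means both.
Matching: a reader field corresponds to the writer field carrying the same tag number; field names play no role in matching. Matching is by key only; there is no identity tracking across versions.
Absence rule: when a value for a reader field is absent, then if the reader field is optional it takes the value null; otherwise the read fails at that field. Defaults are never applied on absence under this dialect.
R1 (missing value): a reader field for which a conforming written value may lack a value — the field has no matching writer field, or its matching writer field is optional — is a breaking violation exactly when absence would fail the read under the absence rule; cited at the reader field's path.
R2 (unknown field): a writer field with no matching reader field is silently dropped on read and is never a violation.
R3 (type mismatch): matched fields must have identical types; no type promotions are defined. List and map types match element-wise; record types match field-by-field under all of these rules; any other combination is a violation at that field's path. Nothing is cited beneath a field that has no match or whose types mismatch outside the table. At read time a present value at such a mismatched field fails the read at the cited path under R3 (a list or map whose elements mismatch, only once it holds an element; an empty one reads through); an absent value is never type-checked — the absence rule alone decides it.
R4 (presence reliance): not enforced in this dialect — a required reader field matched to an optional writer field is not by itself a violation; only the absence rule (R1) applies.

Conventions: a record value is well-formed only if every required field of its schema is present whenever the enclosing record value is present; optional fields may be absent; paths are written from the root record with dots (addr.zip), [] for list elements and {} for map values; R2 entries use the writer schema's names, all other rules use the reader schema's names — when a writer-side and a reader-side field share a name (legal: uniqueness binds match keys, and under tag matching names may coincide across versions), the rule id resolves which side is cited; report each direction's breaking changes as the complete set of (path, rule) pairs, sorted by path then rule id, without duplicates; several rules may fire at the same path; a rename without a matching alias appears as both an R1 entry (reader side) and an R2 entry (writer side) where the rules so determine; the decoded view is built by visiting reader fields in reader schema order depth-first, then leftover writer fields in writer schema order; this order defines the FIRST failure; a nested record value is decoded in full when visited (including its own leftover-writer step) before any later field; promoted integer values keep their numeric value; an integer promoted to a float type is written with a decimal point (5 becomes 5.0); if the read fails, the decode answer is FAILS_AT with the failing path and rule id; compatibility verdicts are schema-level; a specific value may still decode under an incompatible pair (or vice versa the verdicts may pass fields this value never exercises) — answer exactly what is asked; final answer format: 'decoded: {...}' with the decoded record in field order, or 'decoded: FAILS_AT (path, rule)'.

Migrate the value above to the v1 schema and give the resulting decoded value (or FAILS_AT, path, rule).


in Invoice below, arrows point writer -> reader
decode (reader v1):
  attrs := {"k2": 40}
  contact.factor := 0.25
  contact.blob := 0x1A2B
  contact.duration := null (missing; optional => null)
  retries := 250
  active := true
  zip := 0 (from writer quantity)
  rating := -0.5
  verified := false
  writer signature: no reader field; dropped
  => decoded: {"attrs": {"k2": 40}, "contact": {"factor": 0.25, "blob": 0x1A2B, "duration": null}, "retries": 250, "active": true, "zip": 0, "rating": -0.5, "verified": false}
remaining Invoice differences; none change what is asked:
  renamed field zip to quantity in record Invoice (alias zip declared on the renamed field) -> fires no rule on Invoice under this dialect and leaves the result unchanged
  added field signature to record Invoice: optional bytes, tag 27 (in v2 it sits immediately before retries) -> fires no rule on Invoice under this dialect and leaves the result unchanged
  field verified in record Invoice: required changed to optional -> affects the rule determinations only; this particular Invoice value decodes identically

decoded: {"attrs": {"k2": 40}, "contact": {"factor": 0.25, "blob": 0x1A2B, "duration": null}, "retries": 250, "active": true, "zip": 0, "rating": -0.5, "verified": false}


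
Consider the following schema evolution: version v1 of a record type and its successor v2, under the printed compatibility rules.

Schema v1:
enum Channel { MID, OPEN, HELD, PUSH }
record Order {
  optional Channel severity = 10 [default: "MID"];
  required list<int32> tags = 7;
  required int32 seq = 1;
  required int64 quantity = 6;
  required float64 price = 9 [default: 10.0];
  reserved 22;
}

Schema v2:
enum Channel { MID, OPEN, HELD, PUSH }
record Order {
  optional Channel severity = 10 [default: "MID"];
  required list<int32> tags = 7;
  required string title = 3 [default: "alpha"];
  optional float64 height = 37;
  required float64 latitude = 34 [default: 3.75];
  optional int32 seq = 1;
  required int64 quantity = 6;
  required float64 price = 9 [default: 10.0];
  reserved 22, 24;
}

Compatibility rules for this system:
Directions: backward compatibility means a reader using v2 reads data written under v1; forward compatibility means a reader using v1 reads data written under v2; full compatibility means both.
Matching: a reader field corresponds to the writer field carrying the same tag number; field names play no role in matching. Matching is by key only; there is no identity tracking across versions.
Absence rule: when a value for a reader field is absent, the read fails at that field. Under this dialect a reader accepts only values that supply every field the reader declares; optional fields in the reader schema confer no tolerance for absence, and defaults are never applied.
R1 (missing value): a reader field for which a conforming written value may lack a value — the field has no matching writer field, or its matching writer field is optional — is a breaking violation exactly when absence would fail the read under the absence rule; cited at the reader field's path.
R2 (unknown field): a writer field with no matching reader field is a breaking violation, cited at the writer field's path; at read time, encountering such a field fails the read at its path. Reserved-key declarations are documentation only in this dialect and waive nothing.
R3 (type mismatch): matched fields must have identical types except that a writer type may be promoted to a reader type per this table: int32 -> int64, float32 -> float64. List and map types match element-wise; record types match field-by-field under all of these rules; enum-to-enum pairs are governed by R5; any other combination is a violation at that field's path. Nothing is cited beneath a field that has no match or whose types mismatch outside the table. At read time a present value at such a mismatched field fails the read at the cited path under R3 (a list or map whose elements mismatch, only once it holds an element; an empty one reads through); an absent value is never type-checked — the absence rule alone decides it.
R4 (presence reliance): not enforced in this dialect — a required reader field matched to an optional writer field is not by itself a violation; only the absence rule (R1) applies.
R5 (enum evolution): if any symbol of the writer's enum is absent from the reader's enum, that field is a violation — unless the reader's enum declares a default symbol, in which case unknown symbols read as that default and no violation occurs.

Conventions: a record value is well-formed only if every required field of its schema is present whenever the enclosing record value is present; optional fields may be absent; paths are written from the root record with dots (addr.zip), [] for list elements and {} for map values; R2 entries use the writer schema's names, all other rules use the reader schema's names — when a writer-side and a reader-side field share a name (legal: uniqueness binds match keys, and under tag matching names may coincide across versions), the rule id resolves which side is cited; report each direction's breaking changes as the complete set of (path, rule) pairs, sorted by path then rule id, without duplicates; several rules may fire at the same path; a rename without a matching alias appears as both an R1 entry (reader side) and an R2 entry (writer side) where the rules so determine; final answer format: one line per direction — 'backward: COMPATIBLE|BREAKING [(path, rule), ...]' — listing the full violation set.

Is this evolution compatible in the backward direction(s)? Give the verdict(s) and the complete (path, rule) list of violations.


each type pair in Order: writer, then reader
backward on Order — v2 reading data written by v1:
  severity: Channel -> Channel, writer optional; from severity
  tags: list<int32> -> list<int32>, writer required; from tags
  title: no writer match
  height: no writer match
  latitude: no writer match
  seq: int32 -> int32, writer required; from seq
  quantity: int64 -> int64, writer required; from quantity
  price: float64 -> float64, writer required; from price
  R1 fires at height
  R1 fires at latitude
  R1 fires at severity
  R1 fires at title
  backward on Order therefore BREAKING (4)
the other Order changes do not affect what is asked:
  field seq in record Order: required changed to optional -> its effect on Order is confined to the forward direction, not asked

backward: BREAKING [(height, R1), (latitude, R1), (severity, R1), (title, R1)]


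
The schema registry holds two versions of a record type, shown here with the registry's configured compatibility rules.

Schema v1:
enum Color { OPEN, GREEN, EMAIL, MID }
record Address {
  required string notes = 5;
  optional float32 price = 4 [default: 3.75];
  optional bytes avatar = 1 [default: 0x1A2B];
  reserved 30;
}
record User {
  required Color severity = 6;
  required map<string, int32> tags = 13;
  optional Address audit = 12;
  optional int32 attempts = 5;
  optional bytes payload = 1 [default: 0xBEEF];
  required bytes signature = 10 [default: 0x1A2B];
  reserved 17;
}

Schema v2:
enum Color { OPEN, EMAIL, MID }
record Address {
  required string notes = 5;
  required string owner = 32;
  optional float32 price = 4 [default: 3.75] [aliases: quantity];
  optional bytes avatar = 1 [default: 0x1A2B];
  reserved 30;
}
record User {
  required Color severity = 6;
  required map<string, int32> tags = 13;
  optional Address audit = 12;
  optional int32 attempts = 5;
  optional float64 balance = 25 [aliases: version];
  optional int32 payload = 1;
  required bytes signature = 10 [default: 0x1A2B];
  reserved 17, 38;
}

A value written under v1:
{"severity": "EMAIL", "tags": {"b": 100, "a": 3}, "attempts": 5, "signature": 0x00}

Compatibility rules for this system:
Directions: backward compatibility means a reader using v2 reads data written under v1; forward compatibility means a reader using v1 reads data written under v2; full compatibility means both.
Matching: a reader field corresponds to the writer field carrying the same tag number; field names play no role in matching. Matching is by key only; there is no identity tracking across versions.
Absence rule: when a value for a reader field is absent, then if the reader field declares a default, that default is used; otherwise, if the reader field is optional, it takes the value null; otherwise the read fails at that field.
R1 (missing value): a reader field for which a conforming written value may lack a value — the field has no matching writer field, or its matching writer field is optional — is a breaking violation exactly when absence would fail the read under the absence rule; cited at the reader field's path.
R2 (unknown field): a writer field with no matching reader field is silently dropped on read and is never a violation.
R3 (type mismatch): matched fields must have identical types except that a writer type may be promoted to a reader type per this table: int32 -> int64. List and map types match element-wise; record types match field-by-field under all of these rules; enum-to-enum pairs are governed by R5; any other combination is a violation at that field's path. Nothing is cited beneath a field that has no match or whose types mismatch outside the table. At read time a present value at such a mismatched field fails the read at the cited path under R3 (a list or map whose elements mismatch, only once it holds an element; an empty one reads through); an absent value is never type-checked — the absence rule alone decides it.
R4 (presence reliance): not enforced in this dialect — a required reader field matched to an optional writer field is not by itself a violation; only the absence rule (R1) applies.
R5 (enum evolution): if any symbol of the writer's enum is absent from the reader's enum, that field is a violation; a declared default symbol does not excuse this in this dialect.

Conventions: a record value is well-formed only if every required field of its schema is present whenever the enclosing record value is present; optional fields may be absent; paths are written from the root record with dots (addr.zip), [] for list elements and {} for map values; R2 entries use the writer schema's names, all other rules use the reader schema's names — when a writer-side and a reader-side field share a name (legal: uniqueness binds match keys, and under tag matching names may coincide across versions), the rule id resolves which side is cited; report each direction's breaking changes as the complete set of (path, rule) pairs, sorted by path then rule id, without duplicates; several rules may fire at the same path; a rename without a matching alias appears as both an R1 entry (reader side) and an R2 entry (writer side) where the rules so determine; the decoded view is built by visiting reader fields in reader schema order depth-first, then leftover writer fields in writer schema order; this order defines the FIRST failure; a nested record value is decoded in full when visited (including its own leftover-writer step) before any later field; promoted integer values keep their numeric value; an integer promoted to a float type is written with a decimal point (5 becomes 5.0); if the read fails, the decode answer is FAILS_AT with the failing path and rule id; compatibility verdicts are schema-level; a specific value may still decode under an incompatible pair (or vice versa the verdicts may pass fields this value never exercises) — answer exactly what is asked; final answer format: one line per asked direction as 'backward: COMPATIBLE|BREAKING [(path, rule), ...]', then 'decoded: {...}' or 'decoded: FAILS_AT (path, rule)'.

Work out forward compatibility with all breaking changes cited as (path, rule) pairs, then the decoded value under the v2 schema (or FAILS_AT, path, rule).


forward: BREAKING [(payload, R3)]; decoded: {"severity": "EMAIL", "tags": {"b": 100, "a": 3}, "audit": null, "attempts": 5, "balance": null, "payload": null, "signature": 0x00}

the writer's type comes first in each User pair
checking forward for User: reader v1 against writer v2:
  Color -> Color, writer required: severity aligns to severity
  map<string, int32> -> map<string, int32>, writer required: tags aligns to tags
  Address -> Address, writer optional: audit aligns to audit
  int32 -> int32, writer optional: attempts aligns to attempts
  int32 -> bytes, writer optional: payload aligns to payload
  bytes -> bytes, writer required: signature aligns to signature
  writer field balance has no reader counterpart
  string -> string, writer required: audit.notes aligns to audit.notes
  float32 -> float32, writer optional: audit.price aligns to audit.price
  bytes -> bytes, writer optional: audit.avatar aligns to audit.avatar
  writer field audit.owner has no reader counterpart
  rule R3 violated at payload
  forward on User therefore BREAKING (1)
migrating the User value to v2:
  severity := "EMAIL"
  tags := {"b": 100, "a": 3}
  audit := null (absent, optional -> null)
  attempts := 5
  balance := null (absent, optional -> null)
  payload := null (absent, optional -> null)
  signature := 0x00
  => decoded: {"severity": "EMAIL", "tags": {"b": 100, "a": 3}, "audit": null, "attempts": 5, "balance": null, "payload": null, "signature": 0x00}
remaining User differences; none change what is asked:
  enum Color (field severity in record User): symbol GREEN removed -> affects backward compatibility only, which is not asked
  added field owner to record Address: required string, tag 32 (in v2 it sits immediately before price) -> affects backward compatibility only, which is not asked


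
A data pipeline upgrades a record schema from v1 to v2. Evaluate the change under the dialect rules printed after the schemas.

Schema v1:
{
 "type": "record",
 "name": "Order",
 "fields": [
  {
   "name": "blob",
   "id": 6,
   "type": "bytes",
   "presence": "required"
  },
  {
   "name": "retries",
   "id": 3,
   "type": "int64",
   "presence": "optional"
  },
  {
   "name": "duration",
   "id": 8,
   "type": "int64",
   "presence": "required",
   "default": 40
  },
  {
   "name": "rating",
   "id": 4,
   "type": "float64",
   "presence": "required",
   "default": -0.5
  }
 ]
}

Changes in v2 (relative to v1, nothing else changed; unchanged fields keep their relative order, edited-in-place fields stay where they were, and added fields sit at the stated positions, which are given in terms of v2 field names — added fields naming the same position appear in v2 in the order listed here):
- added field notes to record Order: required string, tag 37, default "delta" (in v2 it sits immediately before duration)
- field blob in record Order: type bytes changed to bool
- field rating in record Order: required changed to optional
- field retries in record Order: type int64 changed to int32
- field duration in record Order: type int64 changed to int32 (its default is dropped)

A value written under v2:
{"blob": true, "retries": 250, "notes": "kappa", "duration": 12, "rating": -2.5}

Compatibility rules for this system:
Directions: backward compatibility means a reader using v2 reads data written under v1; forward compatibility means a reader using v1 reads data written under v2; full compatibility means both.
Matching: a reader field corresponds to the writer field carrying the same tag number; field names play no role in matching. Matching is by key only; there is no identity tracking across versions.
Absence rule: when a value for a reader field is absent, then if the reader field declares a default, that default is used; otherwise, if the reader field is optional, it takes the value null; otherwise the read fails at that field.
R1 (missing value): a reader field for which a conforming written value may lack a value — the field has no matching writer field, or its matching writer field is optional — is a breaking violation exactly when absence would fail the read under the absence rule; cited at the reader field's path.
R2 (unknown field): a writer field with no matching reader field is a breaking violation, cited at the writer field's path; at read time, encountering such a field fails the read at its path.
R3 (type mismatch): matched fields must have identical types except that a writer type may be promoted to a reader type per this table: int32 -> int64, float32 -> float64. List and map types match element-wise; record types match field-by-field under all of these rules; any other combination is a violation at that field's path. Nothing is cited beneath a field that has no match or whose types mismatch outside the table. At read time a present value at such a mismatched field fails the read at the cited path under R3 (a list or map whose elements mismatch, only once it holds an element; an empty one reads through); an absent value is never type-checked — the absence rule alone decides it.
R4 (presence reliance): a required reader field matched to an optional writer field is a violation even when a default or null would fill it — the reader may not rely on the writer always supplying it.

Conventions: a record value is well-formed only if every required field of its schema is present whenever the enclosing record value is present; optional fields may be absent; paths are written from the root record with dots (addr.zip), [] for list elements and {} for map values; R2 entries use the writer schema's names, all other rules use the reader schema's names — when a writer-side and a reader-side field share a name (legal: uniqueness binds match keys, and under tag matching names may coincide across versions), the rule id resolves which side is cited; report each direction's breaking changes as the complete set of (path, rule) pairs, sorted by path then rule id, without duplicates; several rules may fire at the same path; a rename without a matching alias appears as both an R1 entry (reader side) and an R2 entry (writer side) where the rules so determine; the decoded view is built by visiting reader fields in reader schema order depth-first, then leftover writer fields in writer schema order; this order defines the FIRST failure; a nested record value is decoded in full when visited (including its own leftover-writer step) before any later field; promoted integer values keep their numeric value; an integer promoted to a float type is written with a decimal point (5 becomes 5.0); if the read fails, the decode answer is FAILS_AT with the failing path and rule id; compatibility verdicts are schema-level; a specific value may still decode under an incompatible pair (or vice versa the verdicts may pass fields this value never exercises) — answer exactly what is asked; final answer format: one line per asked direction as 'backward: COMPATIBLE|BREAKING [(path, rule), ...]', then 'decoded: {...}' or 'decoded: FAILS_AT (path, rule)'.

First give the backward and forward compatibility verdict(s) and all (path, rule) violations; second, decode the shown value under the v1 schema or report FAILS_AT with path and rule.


arrows below run writer -> reader for Order
backward analysis of Order with v2 as reader and v1 as writer:
  writer required, bytes -> bool: reader blob maps from writer blob
  writer optional, int64 -> int32: reader retries maps from writer retries
  no writer field matches reader notes
  writer required, int64 -> int32: reader duration maps from writer duration
  writer required, float64 -> float64: reader rating maps from writer rating
  violation R3 at blob
  violation R3 at duration
  violation R3 at retries
  => backward: BREAKING (3)
forward analysis of Order with v1 as reader and v2 as writer:
  writer required, bool -> bytes: reader blob maps from writer blob
  writer optional, int32 -> int64: reader retries maps from writer retries
  writer required, int32 -> int64: reader duration maps from writer duration
  writer optional, float64 -> float64: reader rating maps from writer rating
  writer field notes has no reader counterpart
  violation R3 at blob
  violation R2 at notes
  violation R4 at rating
  => forward: BREAKING (3)
migrating the Order value to v1:
  read fails at blob under R3
  => FAILS_AT (blob, R3)

backward: BREAKING [(blob, R3), (duration, R3), (retries, R3)]; forward: BREAKING [(blob, R3), (notes, R2), (rating, R4)]; decoded: FAILS_AT (blob, R3)


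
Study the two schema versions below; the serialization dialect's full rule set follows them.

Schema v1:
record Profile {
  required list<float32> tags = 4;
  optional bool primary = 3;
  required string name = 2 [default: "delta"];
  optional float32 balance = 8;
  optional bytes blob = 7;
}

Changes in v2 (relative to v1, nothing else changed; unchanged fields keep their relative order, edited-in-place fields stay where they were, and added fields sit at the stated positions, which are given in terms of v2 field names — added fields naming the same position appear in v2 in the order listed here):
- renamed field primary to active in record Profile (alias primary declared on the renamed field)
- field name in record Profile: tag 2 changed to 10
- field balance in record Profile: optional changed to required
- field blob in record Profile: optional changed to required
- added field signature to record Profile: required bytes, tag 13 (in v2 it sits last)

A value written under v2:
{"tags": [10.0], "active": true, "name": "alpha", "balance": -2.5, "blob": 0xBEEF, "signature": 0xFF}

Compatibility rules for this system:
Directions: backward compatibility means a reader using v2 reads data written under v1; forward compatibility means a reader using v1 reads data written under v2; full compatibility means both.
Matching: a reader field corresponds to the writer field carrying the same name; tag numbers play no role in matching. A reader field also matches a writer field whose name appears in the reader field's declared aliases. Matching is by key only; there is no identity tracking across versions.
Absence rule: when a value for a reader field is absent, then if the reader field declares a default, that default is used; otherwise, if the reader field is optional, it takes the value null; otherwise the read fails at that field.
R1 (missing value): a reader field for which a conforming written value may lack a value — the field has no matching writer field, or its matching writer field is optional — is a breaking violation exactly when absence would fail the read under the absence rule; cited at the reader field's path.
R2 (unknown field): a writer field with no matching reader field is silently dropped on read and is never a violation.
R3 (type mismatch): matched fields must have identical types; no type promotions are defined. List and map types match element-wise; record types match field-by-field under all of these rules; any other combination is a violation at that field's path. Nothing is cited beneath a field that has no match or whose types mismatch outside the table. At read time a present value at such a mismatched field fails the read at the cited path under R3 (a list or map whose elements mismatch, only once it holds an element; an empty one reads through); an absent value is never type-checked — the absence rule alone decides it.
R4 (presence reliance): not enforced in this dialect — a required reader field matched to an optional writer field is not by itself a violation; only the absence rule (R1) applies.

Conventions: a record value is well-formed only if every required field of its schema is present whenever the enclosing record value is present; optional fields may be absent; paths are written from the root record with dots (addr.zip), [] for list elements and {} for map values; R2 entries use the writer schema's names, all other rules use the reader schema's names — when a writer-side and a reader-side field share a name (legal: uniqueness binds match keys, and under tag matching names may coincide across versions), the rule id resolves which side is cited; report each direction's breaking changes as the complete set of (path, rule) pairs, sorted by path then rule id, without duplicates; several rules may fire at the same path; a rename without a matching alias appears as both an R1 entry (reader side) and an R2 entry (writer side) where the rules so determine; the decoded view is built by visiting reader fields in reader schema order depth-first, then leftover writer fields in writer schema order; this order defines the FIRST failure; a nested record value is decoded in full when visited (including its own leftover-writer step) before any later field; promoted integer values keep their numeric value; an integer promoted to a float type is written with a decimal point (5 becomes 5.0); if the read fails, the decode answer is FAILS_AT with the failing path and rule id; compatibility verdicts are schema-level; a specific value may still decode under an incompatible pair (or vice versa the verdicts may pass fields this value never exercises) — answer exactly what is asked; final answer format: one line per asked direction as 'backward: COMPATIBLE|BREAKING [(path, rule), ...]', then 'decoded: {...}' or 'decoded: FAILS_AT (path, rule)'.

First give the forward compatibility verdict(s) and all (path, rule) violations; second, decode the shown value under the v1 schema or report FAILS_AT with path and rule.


forward: COMPATIBLE []; decoded: {"tags": [10.0], "primary": null, "name": "alpha", "balance": -2.5, "blob": 0xBEEF}

arrows below run writer -> reader for Profile
forward pass over Profile, reader schema v1, writer schema v2:
  tags <- tags (list<float32> -> list<float32>, writer required)
  primary: no writer match
  name <- name (string -> string, writer required)
  balance <- balance (float32 -> float32, writer required)
  blob <- blob (bytes -> bytes, writer required)
  writer field active has no reader counterpart
  writer field signature has no reader counterpart
  => no violations; forward on Profile: COMPATIBLE
migrating the Profile value to v1:
  tags := [10.0]
  primary := null (absent, optional -> null)
  name := "alpha"
  balance := -2.5
  blob := 0xBEEF
  writer active: unknown -> dropped
  writer signature: unknown -> dropped
  => decoded: {"tags": [10.0], "primary": null, "name": "alpha", "balance": -2.5, "blob": 0xBEEF}
diffs on Profile not affecting the asked answer:
  field name in record Profile: tag 2 changed to 10 -> fires no rule on Profile, leaving the asked answer as it is
  field balance in record Profile: optional changed to required -> fires only in the backward direction of Profile, which is not asked here
  field blob in record Profile: optional changed to required -> fires only in the backward direction of Profile, which is not asked here
  added field signature to record Profile: required bytes, tag 13 (in v2 it sits last) -> fires only in the backward direction of Profile, which is not asked here


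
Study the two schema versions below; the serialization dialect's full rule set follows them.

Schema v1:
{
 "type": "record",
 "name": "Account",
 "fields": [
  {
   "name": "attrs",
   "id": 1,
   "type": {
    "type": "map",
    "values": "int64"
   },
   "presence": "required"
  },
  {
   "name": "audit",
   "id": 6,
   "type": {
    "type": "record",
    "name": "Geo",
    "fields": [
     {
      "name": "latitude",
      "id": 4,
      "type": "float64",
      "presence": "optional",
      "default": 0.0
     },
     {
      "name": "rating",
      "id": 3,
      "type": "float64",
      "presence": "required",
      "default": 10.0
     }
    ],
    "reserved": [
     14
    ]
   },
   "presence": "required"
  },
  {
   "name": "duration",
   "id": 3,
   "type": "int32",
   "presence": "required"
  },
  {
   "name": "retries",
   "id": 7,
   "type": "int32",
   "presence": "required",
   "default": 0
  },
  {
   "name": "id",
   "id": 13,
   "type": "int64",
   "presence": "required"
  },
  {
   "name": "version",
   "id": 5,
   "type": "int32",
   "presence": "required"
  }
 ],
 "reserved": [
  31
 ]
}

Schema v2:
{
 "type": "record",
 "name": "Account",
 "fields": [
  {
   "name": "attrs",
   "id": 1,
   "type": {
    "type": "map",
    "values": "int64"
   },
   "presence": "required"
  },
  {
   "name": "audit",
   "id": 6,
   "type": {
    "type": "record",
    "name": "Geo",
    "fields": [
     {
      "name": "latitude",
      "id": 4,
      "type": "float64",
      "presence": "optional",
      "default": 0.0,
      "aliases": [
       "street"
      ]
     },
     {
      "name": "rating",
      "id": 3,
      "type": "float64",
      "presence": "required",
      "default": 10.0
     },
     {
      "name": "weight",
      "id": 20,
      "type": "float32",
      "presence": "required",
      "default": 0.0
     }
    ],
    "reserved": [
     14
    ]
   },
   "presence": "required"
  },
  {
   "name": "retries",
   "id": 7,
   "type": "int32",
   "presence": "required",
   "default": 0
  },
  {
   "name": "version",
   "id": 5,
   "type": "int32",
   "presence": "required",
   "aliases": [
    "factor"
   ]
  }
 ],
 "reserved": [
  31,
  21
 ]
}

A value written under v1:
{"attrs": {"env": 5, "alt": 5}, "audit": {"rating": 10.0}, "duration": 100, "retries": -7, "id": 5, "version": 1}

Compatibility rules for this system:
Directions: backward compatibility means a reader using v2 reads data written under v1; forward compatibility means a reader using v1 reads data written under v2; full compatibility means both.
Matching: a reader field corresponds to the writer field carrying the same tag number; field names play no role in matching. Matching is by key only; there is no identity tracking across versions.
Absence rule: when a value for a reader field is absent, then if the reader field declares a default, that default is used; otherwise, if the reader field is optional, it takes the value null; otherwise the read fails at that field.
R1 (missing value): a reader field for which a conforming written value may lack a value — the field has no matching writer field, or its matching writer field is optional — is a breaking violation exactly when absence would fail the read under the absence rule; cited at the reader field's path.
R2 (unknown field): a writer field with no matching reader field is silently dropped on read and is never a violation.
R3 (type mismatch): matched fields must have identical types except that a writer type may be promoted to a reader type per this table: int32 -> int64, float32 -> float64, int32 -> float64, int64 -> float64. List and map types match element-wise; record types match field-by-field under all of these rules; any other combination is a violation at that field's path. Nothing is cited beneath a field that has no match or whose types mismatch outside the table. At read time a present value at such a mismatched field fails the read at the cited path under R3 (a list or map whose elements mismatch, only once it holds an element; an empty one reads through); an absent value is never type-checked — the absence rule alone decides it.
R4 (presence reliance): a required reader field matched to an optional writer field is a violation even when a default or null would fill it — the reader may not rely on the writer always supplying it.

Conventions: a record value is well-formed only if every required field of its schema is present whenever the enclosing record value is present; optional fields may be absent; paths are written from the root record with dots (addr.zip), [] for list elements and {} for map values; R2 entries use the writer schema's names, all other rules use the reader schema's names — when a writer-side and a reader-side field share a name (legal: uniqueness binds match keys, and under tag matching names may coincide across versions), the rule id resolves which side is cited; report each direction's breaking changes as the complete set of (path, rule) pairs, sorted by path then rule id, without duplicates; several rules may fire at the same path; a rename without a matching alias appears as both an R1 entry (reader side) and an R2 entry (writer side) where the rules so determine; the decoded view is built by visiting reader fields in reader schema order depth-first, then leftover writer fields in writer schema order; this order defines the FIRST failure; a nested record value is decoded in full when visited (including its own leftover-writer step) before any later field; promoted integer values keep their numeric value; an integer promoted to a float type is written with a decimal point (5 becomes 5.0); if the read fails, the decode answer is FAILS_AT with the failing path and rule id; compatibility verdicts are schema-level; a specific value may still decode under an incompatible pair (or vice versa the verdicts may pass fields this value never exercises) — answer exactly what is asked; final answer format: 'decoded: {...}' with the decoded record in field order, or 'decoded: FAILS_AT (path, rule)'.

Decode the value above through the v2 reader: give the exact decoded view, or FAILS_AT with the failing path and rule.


decoded: {"attrs": {"env": 5, "alt": 5}, "audit": {"latitude": 0.0, "rating": 10.0, "weight": 0.0}, "retries": -7, "version": 1}

the writer's type comes first in each Account pair
decode (reader v2):
  attrs := {"env": 5, "alt": 5}
  audit.latitude := 0.0 (absent -> default)
  audit.rating := 10.0
  audit.weight := 0.0 (absent -> default)
  retries := -7
  version := 1
  writer duration: unknown -> dropped
  writer id: unknown -> dropped
  => decoded: {"attrs": {"env": 5, "alt": 5}, "audit": {"latitude": 0.0, "rating": 10.0, "weight": 0.0}, "retries": -7, "version": 1}
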